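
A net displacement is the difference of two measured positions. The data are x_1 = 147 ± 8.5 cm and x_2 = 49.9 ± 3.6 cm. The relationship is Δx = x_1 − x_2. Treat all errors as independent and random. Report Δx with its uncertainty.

For a sum/difference, combine absolute errors in quadrature:
  (δx_1)² = 72.2;  (δx_2)² = 13.0
δΔx = √(85.2) = 9.23 cm
Δx = 97.1 cm.

97.1 ± 9.23 cm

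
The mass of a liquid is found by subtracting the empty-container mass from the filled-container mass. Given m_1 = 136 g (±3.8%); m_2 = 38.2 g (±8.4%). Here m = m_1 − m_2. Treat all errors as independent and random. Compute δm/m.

0.0622

Each term contributes (cᵢ δxᵢ)² to (δm)²:
  (δm_1)² = 26.7;  (δm_2)² = 10.3
δm = √(37.0) = 6.08 g
m = 97.8 g, so δm/m = 6.08/97.8 = 0.0622.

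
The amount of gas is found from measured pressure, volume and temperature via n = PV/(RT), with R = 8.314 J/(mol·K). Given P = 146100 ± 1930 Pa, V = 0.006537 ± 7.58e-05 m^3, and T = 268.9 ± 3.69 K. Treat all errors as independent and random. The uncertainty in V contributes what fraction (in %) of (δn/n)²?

27.0%

(δn/n)² = (1·δP/P)² + (1·δV/V)² + (-1·δT/T)²
  P term: (1×0.0132)² = 0.000175
  V term: (1×0.0116)² = 0.000134
  T term: (-1×0.0137)² = 0.000188
Total = 0.000497. Share from V = 0.000134/0.000497 = 0.270.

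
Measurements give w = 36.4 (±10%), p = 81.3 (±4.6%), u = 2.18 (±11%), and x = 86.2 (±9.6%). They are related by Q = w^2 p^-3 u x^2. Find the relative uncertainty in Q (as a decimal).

0.329

Q is a product of powers, so relative uncertainties combine in quadrature:
  (2·δw/w)² = (2×0.100)² = 0.0400;  (-3·δp/p)² = (-3×0.0460)² = 0.0190;  (1·δu/u)² = (1×0.110)² = 0.0121;  (2·δx/x)² = (2×0.0960)² = 0.0369
δQ/Q = √(0.108) = 0.329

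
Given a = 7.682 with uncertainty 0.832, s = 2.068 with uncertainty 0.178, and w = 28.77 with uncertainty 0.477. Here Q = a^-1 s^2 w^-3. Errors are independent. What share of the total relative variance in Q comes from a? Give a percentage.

26.8%

(δQ/Q)² = (-1·δa/a)² + (2·δs/s)² + (-3·δw/w)²
  a term: (-1×0.108)² = 0.0117
  s term: (2×0.0861)² = 0.0296
  w term: (-3×0.0166)² = 0.00247
Total = 0.0438. Share from a = 0.0117/0.0438 = 0.268.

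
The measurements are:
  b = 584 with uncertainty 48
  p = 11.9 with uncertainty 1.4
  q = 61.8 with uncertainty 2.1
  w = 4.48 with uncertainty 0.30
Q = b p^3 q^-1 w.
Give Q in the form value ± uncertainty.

71300 ± 26400

Q is a product of powers, so relative uncertainties combine in quadrature:
  (1·δb/b)² = (1×0.0822)² = 0.00676;  (3·δp/p)² = (3×0.118)² = 0.125;  (-1·δq/q)² = (-1×0.0340)² = 0.00115;  (1·δw/w)² = (1×0.0670)² = 0.00448
δQ/Q = √(0.137) = 0.370
Q = 71300, so δQ = 0.370 × 71300 = 26400.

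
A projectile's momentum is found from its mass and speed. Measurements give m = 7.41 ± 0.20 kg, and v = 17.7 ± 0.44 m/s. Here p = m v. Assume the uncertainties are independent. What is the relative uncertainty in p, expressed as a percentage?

3.67%

p is a product of powers, so relative uncertainties combine in quadrature:
  (1·δm/m)² = (1×0.0270)² = 0.000728;  (1·δv/v)² = (1×0.0249)² = 0.000618
δp/p = √(0.00135) = 0.0367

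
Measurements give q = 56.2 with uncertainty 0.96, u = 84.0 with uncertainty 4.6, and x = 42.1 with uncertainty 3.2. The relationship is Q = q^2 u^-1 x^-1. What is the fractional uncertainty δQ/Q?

Each factor contributes (exponent × relative error)² to (δQ/Q)²:
  (2·δq/q)² = (2×0.0171)² = 0.00117;  (-1·δu/u)² = (-1×0.0548)² = 0.00300;  (-1·δx/x)² = (-1×0.0760)² = 0.00578
δQ/Q = √(0.00994) = 0.0997

0.0997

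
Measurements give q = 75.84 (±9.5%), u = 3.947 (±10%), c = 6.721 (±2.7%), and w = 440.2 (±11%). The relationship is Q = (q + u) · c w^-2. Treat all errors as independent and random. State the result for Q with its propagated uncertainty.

0.002767 ± 0.000662

Let h = q + u = 79.79. δh = √(δq² + δu²) = √(51.9 + 0.156) = 7.22, so δh/h = 0.0904.
Q is then a monomial in h, c, w:
δQ/Q = √((δh/h)² + (1·δc/c)² + (-2·δw/w)²) = √(0.00818 + 0.000729 + 0.0484) = 0.239
Q = 0.002767, so δQ = 0.239 × 0.002767 = 0.000662.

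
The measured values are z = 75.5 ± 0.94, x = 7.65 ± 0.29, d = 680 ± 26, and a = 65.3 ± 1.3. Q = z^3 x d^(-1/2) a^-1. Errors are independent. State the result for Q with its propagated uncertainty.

For a monomial Q ∝ z^3, x, d^(-1/2), a^-1, fractional errors add in quadrature:
  (3·δz/z)² = (3×0.0125)² = 0.00140;  (1·δx/x)² = (1×0.0379)² = 0.00144;  (−½·δd/d)² = (-0.5×0.0382)² = 0.000365;  (-1·δa/a)² = (-1×0.0199)² = 0.000396
δQ/Q = √(0.00359) = 0.0599
Q = 1930, so δQ = 0.0599 × 1930 = 116.

1930 ± 116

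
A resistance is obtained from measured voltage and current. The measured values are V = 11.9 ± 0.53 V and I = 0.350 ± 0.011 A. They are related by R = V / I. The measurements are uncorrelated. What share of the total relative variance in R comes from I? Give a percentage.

33.2%

(δR/R)² = (1·δV/V)² + (-1·δI/I)²
  V term: (1×0.0445)² = 0.00198
  I term: (-1×0.0314)² = 0.000988
Total = 0.00297. Share from I = 0.000988/0.00297 = 0.332.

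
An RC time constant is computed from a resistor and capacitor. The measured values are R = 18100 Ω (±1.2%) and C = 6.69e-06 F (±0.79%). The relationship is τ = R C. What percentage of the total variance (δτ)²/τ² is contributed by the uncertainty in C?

(δτ/τ)² = (1·δR/R)² + (1·δC/C)²
  R term: (1×0.0120)² = 0.000144
  C term: (1×0.00790)² = 6.24e-05
Total = 0.000206. Share from C = 6.24e-05/0.000206 = 0.302.

30.2%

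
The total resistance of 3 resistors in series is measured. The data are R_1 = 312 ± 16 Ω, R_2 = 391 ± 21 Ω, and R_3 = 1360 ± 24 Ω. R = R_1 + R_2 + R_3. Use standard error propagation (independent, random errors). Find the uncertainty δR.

For a sum/difference, combine absolute errors in quadrature:
  (δR_1)² = 256;  (δR_2)² = 441;  (δR_3)² = 576
δR = √(1270) = 35.7 Ω

35.7 Ω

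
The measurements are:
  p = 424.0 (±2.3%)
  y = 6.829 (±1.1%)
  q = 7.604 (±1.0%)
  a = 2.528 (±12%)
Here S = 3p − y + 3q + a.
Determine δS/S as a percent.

2.27%

Sums and differences: (δS)² = Σ (cᵢ δxᵢ)².
  (3·δp)² = 856;  (δy)² = 0.00564;  (3·δq)² = 0.0520;  (δa)² = 0.0920
δS = √(856) = 29.3
S = 1291, so δS/S = 29.3/1291 = 0.0227.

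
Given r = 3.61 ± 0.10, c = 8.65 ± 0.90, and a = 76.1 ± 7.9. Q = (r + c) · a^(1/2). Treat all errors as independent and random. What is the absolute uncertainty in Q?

Let u = r + c = 12.3. δu = √(δr² + δc²) = √(0.0100 + 0.810) = 0.906, so δu/u = 0.0739.
Q is then a monomial in u, a:
δQ/Q = √((δu/u)² + (½·δa/a)²) = √(0.00546 + 0.00269) = 0.0903
Q = 107, so δQ = 0.0903 × 107 = 9.65.

9.65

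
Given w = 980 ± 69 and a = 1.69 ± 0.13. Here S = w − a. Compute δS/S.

Sums and differences: (δS)² = Σ (cᵢ δxᵢ)².
  (δw)² = 4760;  (δa)² = 0.0169
δS = √(4760) = 69.0
S = 978, so δS/S = 69.0/978 = 0.0705.

0.0705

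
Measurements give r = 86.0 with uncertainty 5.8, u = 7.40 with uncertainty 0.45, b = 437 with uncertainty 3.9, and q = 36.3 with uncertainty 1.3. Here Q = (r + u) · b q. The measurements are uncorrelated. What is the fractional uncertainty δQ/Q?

Let w = r + u = 93.4. δw = √(δr² + δu²) = √(33.6 + 0.203) = 5.82, so δw/w = 0.0623.
Q is then a monomial in w, b, q:
δQ/Q = √((δw/w)² + (1·δb/b)² + (1·δq/q)²) = √(0.00388 + 7.96e-05 + 0.00128) = 0.0724

0.0724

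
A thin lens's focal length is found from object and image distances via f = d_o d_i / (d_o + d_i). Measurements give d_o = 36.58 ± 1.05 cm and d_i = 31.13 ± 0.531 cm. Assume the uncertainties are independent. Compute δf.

0.271 cm

∂f/∂d_o = (d_i/(d_o+d_i))² = 0.211;  ∂f/∂d_i = (d_o/(d_o+d_i))² = 0.292
δf = √((∂f/∂d_o · δd_o)² + (∂f/∂d_i · δd_i)²) = √(0.0493 + 0.0240) = 0.271 cm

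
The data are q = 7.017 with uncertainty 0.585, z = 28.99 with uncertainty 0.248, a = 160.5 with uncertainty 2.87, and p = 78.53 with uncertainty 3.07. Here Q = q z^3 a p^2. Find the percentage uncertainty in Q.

Each factor contributes (exponent × relative error)² to (δQ/Q)²:
  (1·δq/q)² = (1×0.0834)² = 0.00695;  (3·δz/z)² = (3×0.00855)² = 0.000659;  (1·δa/a)² = (1×0.0179)² = 0.000320;  (2·δp/p)² = (2×0.0391)² = 0.00611
δQ/Q = √(0.0140) = 0.118

11.8%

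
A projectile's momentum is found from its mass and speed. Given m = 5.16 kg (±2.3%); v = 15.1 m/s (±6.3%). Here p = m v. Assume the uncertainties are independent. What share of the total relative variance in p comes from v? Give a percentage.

(δp/p)² = (1·δm/m)² + (1·δv/v)²
  m term: (1×0.0230)² = 0.000529
  v term: (1×0.0630)² = 0.00397
Total = 0.00450. Share from v = 0.00397/0.00450 = 0.882.

88.2%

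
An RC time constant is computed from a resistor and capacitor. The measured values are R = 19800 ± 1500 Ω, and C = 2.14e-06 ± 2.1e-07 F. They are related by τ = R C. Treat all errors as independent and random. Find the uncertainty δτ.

0.00525 s

Products/powers → add relative errors in quadrature, weighted by exponent:
  (1·δR/R)² = (1×0.0758)² = 0.00574;  (1·δC/C)² = (1×0.0981)² = 0.00963
δτ/τ = √(0.0154) = 0.124
τ = 0.0424 s, so δτ = 0.124 × 0.0424 = 0.00525 s.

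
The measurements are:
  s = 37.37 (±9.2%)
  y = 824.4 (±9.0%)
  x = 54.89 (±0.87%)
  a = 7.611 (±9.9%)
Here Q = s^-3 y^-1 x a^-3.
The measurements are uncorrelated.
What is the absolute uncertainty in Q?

Relative error in a monomial: (δQ/Q)² = Σ (nᵢ · δxᵢ/xᵢ)².
  (-3·δs/s)² = (-3×0.0920)² = 0.0762;  (-1·δy/y)² = (-1×0.0900)² = 0.00810;  (1·δx/x)² = (1×0.00870)² = 7.57e-05;  (-3·δa/a)² = (-3×0.0990)² = 0.0882
δQ/Q = √(0.173) = 0.415
Q = 2.894e-09, so δQ = 0.415 × 2.894e-09 = 1.2e-09.

1.2e-09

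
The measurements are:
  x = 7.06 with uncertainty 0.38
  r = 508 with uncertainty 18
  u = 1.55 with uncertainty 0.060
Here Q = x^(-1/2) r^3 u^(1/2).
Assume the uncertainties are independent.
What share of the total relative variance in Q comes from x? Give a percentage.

(δQ/Q)² = (−½·δx/x)² + (3·δr/r)² + (½·δu/u)²
  x term: (-0.5×0.0538)² = 0.000724
  r term: (3×0.0354)² = 0.0113
  u term: (0.5×0.0387)² = 0.000375
Total = 0.0124. Share from x = 0.000724/0.0124 = 0.0584.

5.84%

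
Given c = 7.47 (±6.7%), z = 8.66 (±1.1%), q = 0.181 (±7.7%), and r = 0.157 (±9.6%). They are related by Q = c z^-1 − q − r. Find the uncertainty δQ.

0.0621

Let p = c·z^-1 = 0.863. δp/p = √((1·δc/c)² + (-1·δz/z)²) = √(0.00449 + 0.000121) = 0.0679, so δp = 0.0586.
Q = p − q − r: δQ = √(δp² + δq² + δr²) = √(0.00343 + 0.000194 + 0.000227) = 0.0621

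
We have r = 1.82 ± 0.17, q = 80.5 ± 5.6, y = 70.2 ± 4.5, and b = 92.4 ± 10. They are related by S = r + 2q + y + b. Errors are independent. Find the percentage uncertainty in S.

S is a linear combination, so absolute uncertainties add in quadrature:
  (δr)² = 0.0289;  (2·δq)² = 125;  (δy)² = 20.2;  (δb)² = 100
δS = √(246) = 15.7
S = 325, so δS/S = 15.7/325 = 0.0482.

4.82%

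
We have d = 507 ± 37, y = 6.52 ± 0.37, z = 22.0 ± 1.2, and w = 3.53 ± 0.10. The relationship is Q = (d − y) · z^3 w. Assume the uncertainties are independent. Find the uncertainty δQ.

Let u = d − y = 500. δu = √(δd² + δy²) = √(1370 + 0.137) = 37.0, so δu/u = 0.0739.
Q is then a monomial in u, z, w:
δQ/Q = √((δu/u)² + (3·δz/z)² + (1·δw/w)²) = √(0.00547 + 0.0268 + 0.000803) = 0.182
Q = 1.88e+07, so δQ = 0.182 × 1.88e+07 = 3.42e+06.

3.42e+06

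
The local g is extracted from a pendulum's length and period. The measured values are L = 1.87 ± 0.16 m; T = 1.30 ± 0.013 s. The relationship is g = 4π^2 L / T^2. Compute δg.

g is a product of powers, so relative uncertainties combine in quadrature:
  (1·δL/L)² = (1×0.0856)² = 0.00732;  (-2·δT/T)² = (-2×0.0100)² = 0.000400
δg/g = √(0.00772) = 0.0879
g = 43.7 m/s^2, so δg = 0.0879 × 43.7 = 3.84 m/s^2.

3.84 m/s^2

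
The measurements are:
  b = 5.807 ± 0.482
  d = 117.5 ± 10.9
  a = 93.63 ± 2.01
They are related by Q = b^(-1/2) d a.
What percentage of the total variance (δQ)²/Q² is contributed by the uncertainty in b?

16.0%

(δQ/Q)² = (−½·δb/b)² + (1·δd/d)² + (1·δa/a)²
  b term: (-0.5×0.0830)² = 0.00172
  d term: (1×0.0928)² = 0.00861
  a term: (1×0.0215)² = 0.000461
Total = 0.0108. Share from b = 0.00172/0.0108 = 0.160.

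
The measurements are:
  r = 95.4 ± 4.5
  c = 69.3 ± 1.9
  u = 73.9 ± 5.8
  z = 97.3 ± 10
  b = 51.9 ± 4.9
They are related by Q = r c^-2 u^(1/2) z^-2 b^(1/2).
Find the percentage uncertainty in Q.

22.6%

Each factor contributes (exponent × relative error)² to (δQ/Q)²:
  (1·δr/r)² = (1×0.0472)² = 0.00222;  (-2·δc/c)² = (-2×0.0274)² = 0.00301;  (½·δu/u)² = (0.5×0.0785)² = 0.00154;  (-2·δz/z)² = (-2×0.103)² = 0.0423;  (½·δb/b)² = (0.5×0.0944)² = 0.00223
δQ/Q = √(0.0513) = 0.226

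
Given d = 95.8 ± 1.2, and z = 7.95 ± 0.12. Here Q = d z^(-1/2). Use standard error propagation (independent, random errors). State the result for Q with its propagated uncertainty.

For a monomial Q ∝ d, z^(-1/2), fractional errors add in quadrature:
  (1·δd/d)² = (1×0.0125)² = 0.000157;  (−½·δz/z)² = (-0.5×0.0151)² = 5.7e-05
δQ/Q = √(0.000214) = 0.0146
Q = 34.0, so δQ = 0.0146 × 34.0 = 0.497.

34.0 ± 0.497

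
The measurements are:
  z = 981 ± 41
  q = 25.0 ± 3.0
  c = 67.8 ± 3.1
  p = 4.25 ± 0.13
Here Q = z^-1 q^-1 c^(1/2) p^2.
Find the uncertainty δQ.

Products/powers → add relative errors in quadrature, weighted by exponent:
  (-1·δz/z)² = (-1×0.0418)² = 0.00175;  (-1·δq/q)² = (-1×0.120)² = 0.0144;  (½·δc/c)² = (0.5×0.0457)² = 0.000523;  (2·δp/p)² = (2×0.0306)² = 0.00374
δQ/Q = √(0.0204) = 0.143
Q = 0.00606, so δQ = 0.143 × 0.00606 = 0.000866.

0.000866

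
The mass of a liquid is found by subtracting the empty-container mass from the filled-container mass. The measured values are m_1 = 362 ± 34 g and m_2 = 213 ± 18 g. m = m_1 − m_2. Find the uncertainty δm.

38.5 g

For a sum/difference, combine absolute errors in quadrature:
  (δm_1)² = 1160;  (δm_2)² = 324
δm = √(1480) = 38.5 g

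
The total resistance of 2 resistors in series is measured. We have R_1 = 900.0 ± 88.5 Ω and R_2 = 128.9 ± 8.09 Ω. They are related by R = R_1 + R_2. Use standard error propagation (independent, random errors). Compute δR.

Each term contributes (cᵢ δxᵢ)² to (δR)²:
  (δR_1)² = 7830;  (δR_2)² = 65.4
δR = √(7900) = 88.9 Ω

88.9 Ω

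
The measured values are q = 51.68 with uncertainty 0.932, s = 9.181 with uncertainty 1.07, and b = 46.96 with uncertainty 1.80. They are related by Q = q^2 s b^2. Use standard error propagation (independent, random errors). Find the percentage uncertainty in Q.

14.4%

Relative error in a monomial: (δQ/Q)² = Σ (nᵢ · δxᵢ/xᵢ)².
  (2·δq/q)² = (2×0.0180)² = 0.00130;  (1·δs/s)² = (1×0.117)² = 0.0136;  (2·δb/b)² = (2×0.0383)² = 0.00588
δQ/Q = √(0.0208) = 0.144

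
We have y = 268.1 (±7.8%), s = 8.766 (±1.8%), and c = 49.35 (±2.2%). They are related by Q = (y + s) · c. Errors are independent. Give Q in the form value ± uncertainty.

Let u = y + s = 276.9. δu = √(δy² + δs²) = √(437 + 0.0249) = 20.9, so δu/u = 0.0755.
Q is then a monomial in u, c:
δQ/Q = √((δu/u)² + (1·δc/c)²) = √(0.00571 + 0.000484) = 0.0787
Q = 13660, so δQ = 0.0787 × 13660 = 1070.

13660 ± 1070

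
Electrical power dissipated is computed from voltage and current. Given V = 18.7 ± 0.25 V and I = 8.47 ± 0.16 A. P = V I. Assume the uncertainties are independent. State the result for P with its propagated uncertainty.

Each factor contributes (exponent × relative error)² to (δP/P)²:
  (1·δV/V)² = (1×0.0134)² = 0.000179;  (1·δI/I)² = (1×0.0189)² = 0.000357
δP/P = √(0.000536) = 0.0231
P = 158 W, so δP = 0.0231 × 158 = 3.67 W.

158 ± 3.67 W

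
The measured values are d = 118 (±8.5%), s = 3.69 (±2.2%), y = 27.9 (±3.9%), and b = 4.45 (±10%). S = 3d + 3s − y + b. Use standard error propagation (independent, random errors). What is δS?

30.1

Each term contributes (cᵢ δxᵢ)² to (δS)²:
  (3·δd)² = 905;  (3·δs)² = 0.0593;  (δy)² = 1.18;  (δb)² = 0.198
δS = √(907) = 30.1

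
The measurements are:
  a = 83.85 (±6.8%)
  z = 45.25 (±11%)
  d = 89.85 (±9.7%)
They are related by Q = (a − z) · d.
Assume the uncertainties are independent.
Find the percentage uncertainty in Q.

21.9%

Let u = a − z = 38.60. δu = √(δa² + δz²) = √(32.5 + 24.8) = 7.57, so δu/u = 0.196.
Q is then a monomial in u, d:
δQ/Q = √((δu/u)² + (1·δd/d)²) = √(0.0384 + 0.00941) = 0.219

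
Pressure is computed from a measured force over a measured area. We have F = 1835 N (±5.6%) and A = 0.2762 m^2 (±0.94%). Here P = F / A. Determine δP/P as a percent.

5.68%

Each factor contributes (exponent × relative error)² to (δP/P)²:
  (1·δF/F)² = (1×0.0560)² = 0.00314;  (-1·δA/A)² = (-1×0.00940)² = 8.84e-05
δP/P = √(0.00322) = 0.0568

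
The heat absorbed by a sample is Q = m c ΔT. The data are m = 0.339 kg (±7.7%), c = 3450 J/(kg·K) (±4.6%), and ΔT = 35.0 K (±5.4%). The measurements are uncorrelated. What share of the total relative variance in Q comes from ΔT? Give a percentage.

26.6%

(δQ/Q)² = (1·δm/m)² + (1·δc/c)² + (1·δΔT/ΔT)²
  m term: (1×0.0770)² = 0.00593
  c term: (1×0.0460)² = 0.00212
  ΔT term: (1×0.0540)² = 0.00292
Total = 0.0110. Share from ΔT = 0.00292/0.0110 = 0.266.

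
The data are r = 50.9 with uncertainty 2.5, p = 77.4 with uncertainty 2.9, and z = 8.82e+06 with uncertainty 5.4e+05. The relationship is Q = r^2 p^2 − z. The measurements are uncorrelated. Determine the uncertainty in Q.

Let w = r^2·p^2 = 1.55e+07. δw/w = √((2·δr/r)² + (2·δp/p)²) = √(0.00965 + 0.00562) = 0.124, so δw = 1.92e+06.
Q = w − z: δQ = √(δw² + δz²) = √(3.68e+12 + 2.92e+11) = 1.99e+06

1.99e+06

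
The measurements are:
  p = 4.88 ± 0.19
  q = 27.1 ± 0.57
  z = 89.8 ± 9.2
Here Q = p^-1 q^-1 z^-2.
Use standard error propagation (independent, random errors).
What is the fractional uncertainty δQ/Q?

Each factor contributes (exponent × relative error)² to (δQ/Q)²:
  (-1·δp/p)² = (-1×0.0389)² = 0.00152;  (-1·δq/q)² = (-1×0.0210)² = 0.000442;  (-2·δz/z)² = (-2×0.102)² = 0.0420
δQ/Q = √(0.0439) = 0.210

0.210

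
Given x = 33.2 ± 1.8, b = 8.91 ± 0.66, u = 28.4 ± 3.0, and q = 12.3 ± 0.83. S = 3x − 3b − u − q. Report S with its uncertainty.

Absolute uncertainties add in quadrature for a linear combination:
  (3·δx)² = 29.2;  (3·δb)² = 3.92;  (δu)² = 9.00;  (δq)² = 0.689
δS = √(42.8) = 6.54
S = 32.2.

32.2 ± 6.54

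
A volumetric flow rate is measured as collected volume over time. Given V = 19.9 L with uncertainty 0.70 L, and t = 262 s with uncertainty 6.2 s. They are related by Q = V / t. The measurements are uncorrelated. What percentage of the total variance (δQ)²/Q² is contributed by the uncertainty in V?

68.8%

(δQ/Q)² = (1·δV/V)² + (-1·δt/t)²
  V term: (1×0.0352)² = 0.00124
  t term: (-1×0.0237)² = 0.000560
Total = 0.00180. Share from V = 0.00124/0.00180 = 0.688.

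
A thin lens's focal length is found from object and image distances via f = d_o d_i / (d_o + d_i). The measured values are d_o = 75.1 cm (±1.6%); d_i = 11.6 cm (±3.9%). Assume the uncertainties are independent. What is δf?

0.340 cm

∂f/∂d_o = (d_i/(d_o+d_i))² = 0.0179;  ∂f/∂d_i = (d_o/(d_o+d_i))² = 0.750
δf = √((∂f/∂d_o · δd_o)² + (∂f/∂d_i · δd_i)²) = √(0.000463 + 0.115) = 0.340 cm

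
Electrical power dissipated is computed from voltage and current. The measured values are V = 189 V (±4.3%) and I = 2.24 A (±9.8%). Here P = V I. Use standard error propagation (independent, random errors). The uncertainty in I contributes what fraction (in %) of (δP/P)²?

83.9%

(δP/P)² = (1·δV/V)² + (1·δI/I)²
  V term: (1×0.0430)² = 0.00185
  I term: (1×0.0980)² = 0.00960
Total = 0.0115. Share from I = 0.00960/0.0115 = 0.839.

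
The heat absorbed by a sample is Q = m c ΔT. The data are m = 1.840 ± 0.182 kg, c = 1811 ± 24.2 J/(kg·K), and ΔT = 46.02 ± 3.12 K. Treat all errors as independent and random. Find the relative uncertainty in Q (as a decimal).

Q is a product of powers, so relative uncertainties combine in quadrature:
  (1·δm/m)² = (1×0.0989)² = 0.00978;  (1·δc/c)² = (1×0.0134)² = 0.000179;  (1·δΔT/ΔT)² = (1×0.0678)² = 0.00460
δQ/Q = √(0.0146) = 0.121

0.121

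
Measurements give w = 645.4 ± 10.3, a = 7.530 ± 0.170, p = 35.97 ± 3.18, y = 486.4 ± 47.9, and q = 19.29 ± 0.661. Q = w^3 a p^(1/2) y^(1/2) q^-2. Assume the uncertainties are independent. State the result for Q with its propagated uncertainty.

For a monomial Q ∝ w^3, a, p^(1/2), y^(1/2), q^-2, fractional errors add in quadrature:
  (3·δw/w)² = (3×0.0160)² = 0.00229;  (1·δa/a)² = (1×0.0226)² = 0.000510;  (½·δp/p)² = (0.5×0.0884)² = 0.00195;  (½·δy/y)² = (0.5×0.0985)² = 0.00242;  (-2·δq/q)² = (-2×0.0343)² = 0.00470
δQ/Q = √(0.0119) = 0.109
Q = 7.196e+08, so δQ = 0.109 × 7.196e+08 = 7.84e+07.

(7.196 ± 0.784) × 10^8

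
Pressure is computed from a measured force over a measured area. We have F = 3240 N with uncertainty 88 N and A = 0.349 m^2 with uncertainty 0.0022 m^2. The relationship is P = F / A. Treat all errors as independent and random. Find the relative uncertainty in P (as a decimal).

0.0279

P is a product of powers, so relative uncertainties combine in quadrature:
  (1·δF/F)² = (1×0.0272)² = 0.000738;  (-1·δA/A)² = (-1×0.00630)² = 3.97e-05
δP/P = √(0.000777) = 0.0279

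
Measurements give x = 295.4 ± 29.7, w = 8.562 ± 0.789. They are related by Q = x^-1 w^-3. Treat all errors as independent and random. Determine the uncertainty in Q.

Since Q is a product/quotient, work with relative uncertainties:
  (-1·δx/x)² = (-1×0.101)² = 0.0101;  (-3·δw/w)² = (-3×0.0922)² = 0.0764
δQ/Q = √(0.0865) = 0.294
Q = 5.393e-06, so δQ = 0.294 × 5.393e-06 = 1.59e-06.

1.59e-06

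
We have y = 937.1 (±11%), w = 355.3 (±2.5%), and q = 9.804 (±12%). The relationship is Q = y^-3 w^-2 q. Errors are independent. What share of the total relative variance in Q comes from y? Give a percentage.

86.6%

(δQ/Q)² = (-3·δy/y)² + (-2·δw/w)² + (1·δq/q)²
  y term: (-3×0.110)² = 0.109
  w term: (-2×0.0250)² = 0.00250
  q term: (1×0.120)² = 0.0144
Total = 0.126. Share from y = 0.109/0.126 = 0.866.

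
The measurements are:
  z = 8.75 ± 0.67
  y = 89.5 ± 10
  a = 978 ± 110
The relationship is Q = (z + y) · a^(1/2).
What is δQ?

Let u = z + y = 98.2. δu = √(δz² + δy²) = √(0.449 + 100) = 10.0, so δu/u = 0.102.
Q is then a monomial in u, a:
δQ/Q = √((δu/u)² + (½·δa/a)²) = √(0.0104 + 0.00316) = 0.116
Q = 3070, so δQ = 0.116 × 3070 = 358.

358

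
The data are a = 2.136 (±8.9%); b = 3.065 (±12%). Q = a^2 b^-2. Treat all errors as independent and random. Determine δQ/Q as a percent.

Q is a product of powers, so relative uncertainties combine in quadrature:
  (2·δa/a)² = (2×0.0890)² = 0.0317;  (-2·δb/b)² = (-2×0.120)² = 0.0576
δQ/Q = √(0.0893) = 0.299

29.9%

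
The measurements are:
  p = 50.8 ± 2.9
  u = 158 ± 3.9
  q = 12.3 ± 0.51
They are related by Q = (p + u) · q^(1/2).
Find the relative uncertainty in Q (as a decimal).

0.0312

Let w = p + u = 209. δw = √(δp² + δu²) = √(8.41 + 15.2) = 4.86, so δw/w = 0.0233.
Q is then a monomial in w, q:
δQ/Q = √((δw/w)² + (½·δq/q)²) = √(0.000542 + 0.000430) = 0.0312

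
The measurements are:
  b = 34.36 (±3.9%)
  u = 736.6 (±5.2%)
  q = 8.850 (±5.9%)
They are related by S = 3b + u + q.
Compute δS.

38.5

S is a linear combination, so absolute uncertainties add in quadrature:
  (3·δb)² = 16.2;  (δu)² = 1470;  (δq)² = 0.273
δS = √(1480) = 38.5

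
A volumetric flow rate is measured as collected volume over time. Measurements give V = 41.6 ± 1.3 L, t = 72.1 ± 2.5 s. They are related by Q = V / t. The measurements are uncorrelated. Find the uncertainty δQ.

Relative error in a monomial: (δQ/Q)² = Σ (nᵢ · δxᵢ/xᵢ)².
  (1·δV/V)² = (1×0.0312)² = 0.000977;  (-1·δt/t)² = (-1×0.0347)² = 0.00120
δQ/Q = √(0.00218) = 0.0467
Q = 0.577 L/s, so δQ = 0.0467 × 0.577 = 0.0269 L/s.

0.0269 L/s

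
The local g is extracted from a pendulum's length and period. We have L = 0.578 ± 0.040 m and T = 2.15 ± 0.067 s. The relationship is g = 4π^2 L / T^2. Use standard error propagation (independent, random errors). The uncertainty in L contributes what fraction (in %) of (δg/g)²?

(δg/g)² = (1·δL/L)² + (-2·δT/T)²
  L term: (1×0.0692)² = 0.00479
  T term: (-2×0.0312)² = 0.00388
Total = 0.00867. Share from L = 0.00479/0.00867 = 0.552.

55.2%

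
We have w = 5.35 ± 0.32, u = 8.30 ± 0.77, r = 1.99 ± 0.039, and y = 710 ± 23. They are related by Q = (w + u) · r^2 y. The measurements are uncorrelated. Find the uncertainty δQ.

Let h = w + u = 13.7. δh = √(δw² + δu²) = √(0.102 + 0.593) = 0.834, so δh/h = 0.0611.
Q is then a monomial in h, r, y:
δQ/Q = √((δh/h)² + (2·δr/r)² + (1·δy/y)²) = √(0.00373 + 0.00154 + 0.00105) = 0.0795
Q = 38400, so δQ = 0.0795 × 38400 = 3050.

3050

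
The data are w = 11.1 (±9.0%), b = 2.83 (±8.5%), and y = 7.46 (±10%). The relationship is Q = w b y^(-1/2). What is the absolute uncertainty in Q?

1.54

For a monomial Q ∝ w, b, y^(-1/2), fractional errors add in quadrature:
  (1·δw/w)² = (1×0.0900)² = 0.00810;  (1·δb/b)² = (1×0.0850)² = 0.00723;  (−½·δy/y)² = (-0.5×0.100)² = 0.00250
δQ/Q = √(0.0178) = 0.134
Q = 11.5, so δQ = 0.134 × 11.5 = 1.54.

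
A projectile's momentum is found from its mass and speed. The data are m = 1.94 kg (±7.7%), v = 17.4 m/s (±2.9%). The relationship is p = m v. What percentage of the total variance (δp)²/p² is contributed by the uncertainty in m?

87.6%

(δp/p)² = (1·δm/m)² + (1·δv/v)²
  m term: (1×0.0770)² = 0.00593
  v term: (1×0.0290)² = 0.000841
Total = 0.00677. Share from m = 0.00593/0.00677 = 0.876.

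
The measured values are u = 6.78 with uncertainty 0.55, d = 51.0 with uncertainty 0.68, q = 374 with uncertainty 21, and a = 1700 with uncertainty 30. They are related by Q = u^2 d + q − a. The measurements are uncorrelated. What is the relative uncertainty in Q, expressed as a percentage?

Let p = u^2·d = 2340. δp/p = √((2·δu/u)² + (1·δd/d)²) = √(0.0263 + 0.000178) = 0.163, so δp = 382.
Q = p + q − a: δQ = √(δp² + δq² + δa²) = √(1.46e+05 + 441 + 900) = 383
Q = 1020, so δQ/Q = 383/1020 = 0.376.

37.6%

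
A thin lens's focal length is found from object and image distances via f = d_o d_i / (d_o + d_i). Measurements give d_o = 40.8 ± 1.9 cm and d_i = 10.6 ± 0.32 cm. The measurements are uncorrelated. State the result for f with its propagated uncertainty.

8.41 ± 0.217 cm

∂f/∂d_o = (d_i/(d_o+d_i))² = 0.0425;  ∂f/∂d_i = (d_o/(d_o+d_i))² = 0.630
δf = √((∂f/∂d_o · δd_o)² + (∂f/∂d_i · δd_i)²) = √(0.00653 + 0.0407) = 0.217 cm
f = 8.41 cm.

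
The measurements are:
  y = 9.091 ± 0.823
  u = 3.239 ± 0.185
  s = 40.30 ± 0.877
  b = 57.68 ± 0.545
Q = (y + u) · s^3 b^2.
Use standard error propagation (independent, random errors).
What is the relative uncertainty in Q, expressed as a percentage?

Let w = y + u = 12.33. δw = √(δy² + δu²) = √(0.677 + 0.0342) = 0.844, so δw/w = 0.0684.
Q is then a monomial in w, s, b:
δQ/Q = √((δw/w)² + (3·δs/s)² + (2·δb/b)²) = √(0.00468 + 0.00426 + 0.000357) = 0.0964

9.64%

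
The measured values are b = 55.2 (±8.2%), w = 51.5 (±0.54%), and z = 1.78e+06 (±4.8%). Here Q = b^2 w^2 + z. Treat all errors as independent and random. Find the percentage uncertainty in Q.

Let p = b^2·w^2 = 8.08e+06. δp/p = √((2·δb/b)² + (2·δw/w)²) = √(0.0269 + 0.000117) = 0.164, so δp = 1.33e+06.
Q = p + z: δQ = √(δp² + δz²) = √(1.76e+12 + 7.3e+09) = 1.33e+06
Q = 9.86e+06, so δQ/Q = 1.33e+06/9.86e+06 = 0.135.

13.5%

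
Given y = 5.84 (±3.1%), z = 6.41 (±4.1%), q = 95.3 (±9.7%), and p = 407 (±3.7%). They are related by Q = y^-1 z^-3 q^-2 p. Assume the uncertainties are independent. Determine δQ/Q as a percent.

23.5%

Since Q is a product/quotient, work with relative uncertainties:
  (-1·δy/y)² = (-1×0.0310)² = 0.000961;  (-3·δz/z)² = (-3×0.0410)² = 0.0151;  (-2·δq/q)² = (-2×0.0970)² = 0.0376;  (1·δp/p)² = (1×0.0370)² = 0.00137
δQ/Q = √(0.0551) = 0.235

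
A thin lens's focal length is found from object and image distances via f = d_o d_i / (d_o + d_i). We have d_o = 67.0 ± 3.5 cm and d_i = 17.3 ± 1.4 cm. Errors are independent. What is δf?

∂f/∂d_o = (d_i/(d_o+d_i))² = 0.0421;  ∂f/∂d_i = (d_o/(d_o+d_i))² = 0.632
δf = √((∂f/∂d_o · δd_o)² + (∂f/∂d_i · δd_i)²) = √(0.0217 + 0.782) = 0.897 cm

0.897 cm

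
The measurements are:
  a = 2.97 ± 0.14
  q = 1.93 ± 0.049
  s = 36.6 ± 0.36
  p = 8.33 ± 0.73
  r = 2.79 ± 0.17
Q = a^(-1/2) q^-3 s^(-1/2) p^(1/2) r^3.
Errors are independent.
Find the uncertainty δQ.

Relative error in a monomial: (δQ/Q)² = Σ (nᵢ · δxᵢ/xᵢ)².
  (−½·δa/a)² = (-0.5×0.0471)² = 0.000555;  (-3·δq/q)² = (-3×0.0254)² = 0.00580;  (−½·δs/s)² = (-0.5×0.00984)² = 2.42e-05;  (½·δp/p)² = (0.5×0.0876)² = 0.00192;  (3·δr/r)² = (3×0.0609)² = 0.0334
δQ/Q = √(0.0417) = 0.204
Q = 0.836, so δQ = 0.204 × 0.836 = 0.171.

0.171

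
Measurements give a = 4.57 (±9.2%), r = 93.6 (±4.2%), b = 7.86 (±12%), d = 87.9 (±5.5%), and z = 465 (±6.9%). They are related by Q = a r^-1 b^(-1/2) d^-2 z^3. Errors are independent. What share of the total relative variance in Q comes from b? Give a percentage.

(δQ/Q)² = (1·δa/a)² + (-1·δr/r)² + (−½·δb/b)² + (-2·δd/d)² + (3·δz/z)²
  a term: (1×0.0920)² = 0.00846
  r term: (-1×0.0420)² = 0.00176
  b term: (-0.5×0.120)² = 0.00360
  d term: (-2×0.0550)² = 0.0121
  z term: (3×0.0690)² = 0.0428
Total = 0.0688. Share from b = 0.00360/0.0688 = 0.0523.

5.23%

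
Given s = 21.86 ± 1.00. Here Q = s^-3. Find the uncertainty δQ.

1.31e-05

Products/powers → add relative errors in quadrature, weighted by exponent:
  (-3·δs/s)² = (-3×0.0457)² = 0.0188
δQ/Q = √(0.0188) = 0.137
Q = 9.573e-05, so δQ = 0.137 × 9.573e-05 = 1.31e-05.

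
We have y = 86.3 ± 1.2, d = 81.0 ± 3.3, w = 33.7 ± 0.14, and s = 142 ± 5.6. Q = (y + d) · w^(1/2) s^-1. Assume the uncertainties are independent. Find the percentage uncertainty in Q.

4.47%

Let u = y + d = 167. δu = √(δy² + δd²) = √(1.44 + 10.9) = 3.51, so δu/u = 0.0210.
Q is then a monomial in u, w, s:
δQ/Q = √((δu/u)² + (½·δw/w)² + (-1·δs/s)²) = √(0.000441 + 4.31e-06 + 0.00156) = 0.0447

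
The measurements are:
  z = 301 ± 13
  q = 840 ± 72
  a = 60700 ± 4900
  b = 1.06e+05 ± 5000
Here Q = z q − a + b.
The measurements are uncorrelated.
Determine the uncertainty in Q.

25300

Let p = z·q = 2.53e+05. δp/p = √((1·δz/z)² + (1·δq/q)²) = √(0.00187 + 0.00735) = 0.0960, so δp = 24300.
Q = p − a + b: δQ = √(δp² + δa² + δb²) = √(5.89e+08 + 2.4e+07 + 2.5e+07) = 25300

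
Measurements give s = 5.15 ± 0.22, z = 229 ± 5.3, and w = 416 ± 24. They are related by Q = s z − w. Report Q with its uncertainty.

763 ± 62.1

Let p = s·z = 1180. δp/p = √((1·δs/s)² + (1·δz/z)²) = √(0.00182 + 0.000536) = 0.0486, so δp = 57.3.
Q = p − w: δQ = √(δp² + δw²) = √(3280 + 576) = 62.1
Q = 763.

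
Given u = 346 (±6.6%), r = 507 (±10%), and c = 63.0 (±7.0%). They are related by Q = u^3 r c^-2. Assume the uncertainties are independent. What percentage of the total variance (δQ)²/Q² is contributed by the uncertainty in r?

(δQ/Q)² = (3·δu/u)² + (1·δr/r)² + (-2·δc/c)²
  u term: (3×0.0660)² = 0.0392
  r term: (1×0.100)² = 0.0100
  c term: (-2×0.0700)² = 0.0196
Total = 0.0688. Share from r = 0.0100/0.0688 = 0.145.

14.5%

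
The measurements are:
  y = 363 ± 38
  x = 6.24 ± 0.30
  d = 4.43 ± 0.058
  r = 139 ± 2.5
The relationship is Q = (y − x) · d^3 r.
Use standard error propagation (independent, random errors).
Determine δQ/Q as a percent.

Let u = y − x = 357. δu = √(δy² + δx²) = √(1440 + 0.0900) = 38.0, so δu/u = 0.107.
Q is then a monomial in u, d, r:
δQ/Q = √((δu/u)² + (3·δd/d)² + (1·δr/r)²) = √(0.0113 + 0.00154 + 0.000323) = 0.115

11.5%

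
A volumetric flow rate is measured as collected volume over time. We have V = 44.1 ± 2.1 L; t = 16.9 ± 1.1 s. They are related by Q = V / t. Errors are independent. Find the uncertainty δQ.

0.210 L/s

Each factor contributes (exponent × relative error)² to (δQ/Q)²:
  (1·δV/V)² = (1×0.0476)² = 0.00227;  (-1·δt/t)² = (-1×0.0651)² = 0.00424
δQ/Q = √(0.00650) = 0.0806
Q = 2.61 L/s, so δQ = 0.0806 × 2.61 = 0.210 L/s.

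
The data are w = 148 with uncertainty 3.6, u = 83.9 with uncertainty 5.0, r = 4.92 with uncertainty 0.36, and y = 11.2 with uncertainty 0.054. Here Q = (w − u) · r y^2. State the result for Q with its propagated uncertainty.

Let h = w − u = 64.1. δh = √(δw² + δu²) = √(13.0 + 25.0) = 6.16, so δh/h = 0.0961.
Q is then a monomial in h, r, y:
δQ/Q = √((δh/h)² + (1·δr/r)² + (2·δy/y)²) = √(0.00924 + 0.00535 + 9.3e-05) = 0.121
Q = 39600, so δQ = 0.121 × 39600 = 4790.

39600 ± 4790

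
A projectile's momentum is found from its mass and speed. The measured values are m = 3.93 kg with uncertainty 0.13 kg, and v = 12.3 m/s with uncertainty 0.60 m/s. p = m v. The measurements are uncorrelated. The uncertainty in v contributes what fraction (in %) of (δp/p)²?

68.5%

(δp/p)² = (1·δm/m)² + (1·δv/v)²
  m term: (1×0.0331)² = 0.00109
  v term: (1×0.0488)² = 0.00238
Total = 0.00347. Share from v = 0.00238/0.00347 = 0.685.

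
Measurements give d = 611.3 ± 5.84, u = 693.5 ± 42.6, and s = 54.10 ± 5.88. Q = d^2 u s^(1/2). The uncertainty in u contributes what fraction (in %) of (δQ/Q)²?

53.2%

(δQ/Q)² = (2·δd/d)² + (1·δu/u)² + (½·δs/s)²
  d term: (2×0.00955)² = 0.000365
  u term: (1×0.0614)² = 0.00377
  s term: (0.5×0.109)² = 0.00295
Total = 0.00709. Share from u = 0.00377/0.00709 = 0.532.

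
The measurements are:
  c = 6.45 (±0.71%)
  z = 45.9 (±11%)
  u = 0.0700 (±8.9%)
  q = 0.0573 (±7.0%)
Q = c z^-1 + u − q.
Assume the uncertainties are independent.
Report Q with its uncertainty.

0.153 ± 0.0172

Let p = c·z^-1 = 0.141. δp/p = √((1·δc/c)² + (-1·δz/z)²) = √(5.04e-05 + 0.0121) = 0.110, so δp = 0.0155.
Q = p + u − q: δQ = √(δp² + δu² + δq²) = √(0.000240 + 3.88e-05 + 1.61e-05) = 0.0172
Q = 0.153.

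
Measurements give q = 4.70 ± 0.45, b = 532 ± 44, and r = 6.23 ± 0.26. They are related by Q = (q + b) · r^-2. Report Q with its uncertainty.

Let u = q + b = 537. δu = √(δq² + δb²) = √(0.203 + 1940) = 44.0, so δu/u = 0.0820.
Q is then a monomial in u, r:
δQ/Q = √((δu/u)² + (-2·δr/r)²) = √(0.00672 + 0.00697) = 0.117
Q = 13.8, so δQ = 0.117 × 13.8 = 1.62.

13.8 ± 1.62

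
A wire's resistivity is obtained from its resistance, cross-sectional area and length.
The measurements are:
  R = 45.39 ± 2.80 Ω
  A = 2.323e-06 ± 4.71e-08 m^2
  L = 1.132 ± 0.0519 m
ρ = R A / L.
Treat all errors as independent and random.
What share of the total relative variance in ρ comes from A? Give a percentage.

6.51%

(δρ/ρ)² = (1·δR/R)² + (1·δA/A)² + (-1·δL/L)²
  R term: (1×0.0617)² = 0.00381
  A term: (1×0.0203)² = 0.000411
  L term: (-1×0.0458)² = 0.00210
Total = 0.00632. Share from A = 0.000411/0.00632 = 0.0651.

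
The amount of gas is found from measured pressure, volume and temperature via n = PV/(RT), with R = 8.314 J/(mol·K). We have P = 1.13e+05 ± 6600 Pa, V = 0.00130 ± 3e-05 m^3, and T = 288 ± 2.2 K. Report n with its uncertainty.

0.0614 ± 0.00388 mol

For a monomial n ∝ P, V, T^-1, fractional errors add in quadrature:
  (1·δP/P)² = (1×0.0584)² = 0.00341;  (1·δV/V)² = (1×0.0231)² = 0.000533;  (-1·δT/T)² = (-1×0.00764)² = 5.84e-05
δn/n = √(0.00400) = 0.0633
n = 0.0614 mol, so δn = 0.0633 × 0.0614 = 0.00388 mol.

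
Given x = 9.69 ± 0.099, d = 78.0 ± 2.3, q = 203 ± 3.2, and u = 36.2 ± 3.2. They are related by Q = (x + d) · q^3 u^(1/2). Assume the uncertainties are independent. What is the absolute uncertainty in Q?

3.08e+08

Let w = x + d = 87.7. δw = √(δx² + δd²) = √(0.00980 + 5.29) = 2.30, so δw/w = 0.0263.
Q is then a monomial in w, q, u:
δQ/Q = √((δw/w)² + (3·δq/q)² + (½·δu/u)²) = √(0.000689 + 0.00224 + 0.00195) = 0.0699
Q = 4.41e+09, so δQ = 0.0699 × 4.41e+09 = 3.08e+08.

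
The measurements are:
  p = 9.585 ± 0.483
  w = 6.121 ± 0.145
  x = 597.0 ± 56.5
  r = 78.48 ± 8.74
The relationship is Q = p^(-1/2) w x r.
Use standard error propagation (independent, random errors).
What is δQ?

13900

Q is a product of powers, so relative uncertainties combine in quadrature:
  (−½·δp/p)² = (-0.5×0.0504)² = 0.000635;  (1·δw/w)² = (1×0.0237)² = 0.000561;  (1·δx/x)² = (1×0.0946)² = 0.00896;  (1·δr/r)² = (1×0.111)² = 0.0124
δQ/Q = √(0.0226) = 0.150
Q = 92630, so δQ = 0.150 × 92630 = 13900.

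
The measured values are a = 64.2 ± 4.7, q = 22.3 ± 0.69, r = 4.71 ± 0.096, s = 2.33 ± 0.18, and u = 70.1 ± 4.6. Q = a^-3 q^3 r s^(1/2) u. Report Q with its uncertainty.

Products/powers → add relative errors in quadrature, weighted by exponent:
  (-3·δa/a)² = (-3×0.0732)² = 0.0482;  (3·δq/q)² = (3×0.0309)² = 0.00862;  (1·δr/r)² = (1×0.0204)² = 0.000415;  (½·δs/s)² = (0.5×0.0773)² = 0.00149;  (1·δu/u)² = (1×0.0656)² = 0.00431
δQ/Q = √(0.0631) = 0.251
Q = 21.1, so δQ = 0.251 × 21.1 = 5.30.

21.1 ± 5.30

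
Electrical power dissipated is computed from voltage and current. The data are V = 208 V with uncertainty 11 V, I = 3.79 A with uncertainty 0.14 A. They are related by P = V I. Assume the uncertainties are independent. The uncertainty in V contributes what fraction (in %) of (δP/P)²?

67.2%

(δP/P)² = (1·δV/V)² + (1·δI/I)²
  V term: (1×0.0529)² = 0.00280
  I term: (1×0.0369)² = 0.00136
Total = 0.00416. Share from V = 0.00280/0.00416 = 0.672.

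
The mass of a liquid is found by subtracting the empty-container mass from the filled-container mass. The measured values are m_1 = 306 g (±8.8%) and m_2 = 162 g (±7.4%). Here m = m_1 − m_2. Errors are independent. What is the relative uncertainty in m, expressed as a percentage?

20.5%

Absolute uncertainties add in quadrature for a linear combination:
  (δm_1)² = 725;  (δm_2)² = 144
δm = √(869) = 29.5 g
m = 144 g, so δm/m = 29.5/144 = 0.205.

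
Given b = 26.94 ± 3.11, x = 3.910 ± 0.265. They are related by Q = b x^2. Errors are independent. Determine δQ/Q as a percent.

17.8%

Each factor contributes (exponent × relative error)² to (δQ/Q)²:
  (1·δb/b)² = (1×0.115)² = 0.0133;  (2·δx/x)² = (2×0.0678)² = 0.0184
δQ/Q = √(0.0317) = 0.178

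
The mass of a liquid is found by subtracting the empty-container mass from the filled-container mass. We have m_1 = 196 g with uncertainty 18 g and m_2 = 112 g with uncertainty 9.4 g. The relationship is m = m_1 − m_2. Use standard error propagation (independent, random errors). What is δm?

Absolute uncertainties add in quadrature for a linear combination:
  (δm_1)² = 324;  (δm_2)² = 88.4
δm = √(412) = 20.3 g

20.3 g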